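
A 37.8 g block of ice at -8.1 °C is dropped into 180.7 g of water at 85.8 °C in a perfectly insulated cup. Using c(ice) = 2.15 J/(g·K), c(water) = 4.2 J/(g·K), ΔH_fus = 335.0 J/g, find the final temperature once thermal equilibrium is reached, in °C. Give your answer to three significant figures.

T_f = 56.4 °C

Heat to bring ice to 0 °C and melt it: q₁ = 37.8×2.15×8.1 + 37.8×335.0 = 13321 J
Heat the water can supply cooling to 0 °C: 180.7×4.2×85.8 = 65117.1 J > q₁, so all ice melts.
Energy balance: 180.7×4.2×(85.8 − T) = 13321 + 37.8×4.2×(T − 0)
758.94(85.8 − T) = 13321 + 158.76 T
65117.1 − 13321 = 917.70 T
T = 51796.1 / 917.70 = 56.44 °C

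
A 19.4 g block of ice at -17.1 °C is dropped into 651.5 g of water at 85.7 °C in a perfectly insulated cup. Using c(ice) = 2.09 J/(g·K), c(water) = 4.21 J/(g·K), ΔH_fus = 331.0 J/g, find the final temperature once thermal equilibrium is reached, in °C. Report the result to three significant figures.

Heat to bring ice to 0 °C and melt it: q₁ = 19.4×2.09×17.1 + 19.4×331.0 = 7114.7 J
Heat the water can supply cooling to 0 °C: 651.5×4.21×85.7 = 235059 J > q₁, so all ice melts.
Energy balance: 651.5×4.21×(85.7 − T) = 7114.7 + 19.4×4.21×(T − 0)
2742.815(85.7 − T) = 7114.7 + 81.674 T
235059 − 7114.7 = 2824.489 T
T = 227944.3 / 2824.489 = 80.70 °C

T_f = 80.7 °C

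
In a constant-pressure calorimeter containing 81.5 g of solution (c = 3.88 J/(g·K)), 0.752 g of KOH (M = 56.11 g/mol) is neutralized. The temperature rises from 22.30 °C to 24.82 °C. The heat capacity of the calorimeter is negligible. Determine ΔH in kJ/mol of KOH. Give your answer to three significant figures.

ΔH = -59.5 kJ/mol

|ΔT| = |24.82 − 22.30| = 2.52 °C
|q_surr| = (81.5 × 3.88) × 2.52 = 316.22 × 2.52 = 796.9 J
n(KOH) = 0.752 / 56.11 = 0.01340 mol
Temperature rose, so q_rxn = −|q_surr| = -0.7969 kJ
ΔH = q_rxn / n = -59.47 kJ/mol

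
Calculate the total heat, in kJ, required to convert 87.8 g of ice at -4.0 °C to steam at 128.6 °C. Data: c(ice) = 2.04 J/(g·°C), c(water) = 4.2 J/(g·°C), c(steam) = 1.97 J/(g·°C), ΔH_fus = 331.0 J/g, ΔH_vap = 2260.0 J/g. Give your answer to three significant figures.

q1 (heat ice -4.0→0.0 °C): 87.8 × 2.04 × 4.0 = 716 J
q2 (melt at 0 °C): 87.8 × 331.0 = 29062 J
q3 (heat water 0.0→100.0 °C): 87.8 × 4.2 × 100.0 = 36876 J
q4 (vaporize at 100 °C): 87.8 × 2260.0 = 198428 J
q5 (heat steam 100.0→128.6 °C): 87.8 × 1.97 × 28.6 = 4947 J
Total: 716 + 29062 + 36876 + 198428 + 4947 = 270029 J = 270 kJ

q = 270 kJ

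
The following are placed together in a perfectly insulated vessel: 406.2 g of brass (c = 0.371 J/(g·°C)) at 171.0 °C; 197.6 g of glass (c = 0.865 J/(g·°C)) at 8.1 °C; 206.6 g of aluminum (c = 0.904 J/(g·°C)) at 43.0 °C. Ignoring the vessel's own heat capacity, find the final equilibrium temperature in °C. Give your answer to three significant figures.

T_f = 69.2 °C

Σ mᵢcᵢ(T − Tᵢ) = 0  ⇒  T = Σ mᵢcᵢTᵢ / Σ mᵢcᵢ
Σ mᵢcᵢ = 406.2×0.371 + 197.6×0.865 + 206.6×0.904 = 508.3906
Σ mᵢcᵢTᵢ = 150.7002×171.0 + 170.924×8.1 + 186.7664×43.0 = 35185
T = 35185 / 508.3906 = 69.21 °C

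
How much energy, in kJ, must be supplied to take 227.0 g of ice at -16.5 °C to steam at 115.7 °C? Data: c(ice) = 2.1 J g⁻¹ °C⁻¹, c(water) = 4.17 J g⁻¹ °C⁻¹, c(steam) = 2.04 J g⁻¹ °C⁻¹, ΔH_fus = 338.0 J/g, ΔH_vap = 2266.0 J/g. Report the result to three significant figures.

q1 (heat ice -16.5→0.0 °C): 227.0 × 2.1 × 16.5 = 7866 J
q2 (melt at 0 °C): 227.0 × 338.0 = 76726 J
q3 (heat water 0.0→100.0 °C): 227.0 × 4.17 × 100.0 = 94659 J
q4 (vaporize at 100 °C): 227.0 × 2266.0 = 514382 J
q5 (heat steam 100.0→115.7 °C): 227.0 × 2.04 × 15.7 = 7270 J
Total: 7866 + 76726 + 94659 + 514382 + 7270 = 700903 J = 701 kJ

q = 701 kJ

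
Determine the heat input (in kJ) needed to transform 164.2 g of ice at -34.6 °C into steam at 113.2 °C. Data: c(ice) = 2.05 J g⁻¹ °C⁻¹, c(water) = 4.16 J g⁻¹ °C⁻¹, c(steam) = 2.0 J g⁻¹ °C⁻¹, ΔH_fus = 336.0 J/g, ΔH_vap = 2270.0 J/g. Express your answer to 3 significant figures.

q1 (heat ice -34.6→0.0 °C): 164.2 × 2.05 × 34.6 = 11647 J
q2 (melt at 0 °C): 164.2 × 336.0 = 55171 J
q3 (heat water 0.0→100.0 °C): 164.2 × 4.16 × 100.0 = 68307 J
q4 (vaporize at 100 °C): 164.2 × 2270.0 = 372734 J
q5 (heat steam 100.0→113.2 °C): 164.2 × 2.0 × 13.2 = 4335 J
Total: 11647 + 55171 + 68307 + 372734 + 4335 = 512194 J = 512 kJ

q = 512 kJ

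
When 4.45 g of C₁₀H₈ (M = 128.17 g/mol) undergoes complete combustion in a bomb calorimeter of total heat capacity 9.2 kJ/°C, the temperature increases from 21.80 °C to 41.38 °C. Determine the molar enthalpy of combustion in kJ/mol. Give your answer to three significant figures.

ΔT = 41.38 − 21.80 = 19.58 °C
q_cal = C_cal × ΔT = 9.2 × 19.58 = 180.136 kJ
n = 4.45 / 128.17 = 0.03472 mol
q_rxn = −q_cal = -180.136 kJ
ΔH = -180.136 / 0.03472 = -5188 kJ/mol

ΔH = -5190 kJ/mol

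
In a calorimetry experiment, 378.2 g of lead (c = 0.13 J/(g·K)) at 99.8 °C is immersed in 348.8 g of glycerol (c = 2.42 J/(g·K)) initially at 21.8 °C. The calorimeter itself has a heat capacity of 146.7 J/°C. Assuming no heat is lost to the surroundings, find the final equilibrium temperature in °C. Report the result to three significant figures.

Heat lost by lead = heat gained by glycerol + calorimeter.
(378.2)(0.13)(99.8 − T) = [(348.8)(2.42) + 146.7](T − 21.8)
49.166 (99.8 − T) = 990.796 (T − 21.8)
4906.8 − 49.166 T = 990.796 T − 21599
26505.8 = 1039.962 T
T = 25.49 °C

T_f = 25.5 °C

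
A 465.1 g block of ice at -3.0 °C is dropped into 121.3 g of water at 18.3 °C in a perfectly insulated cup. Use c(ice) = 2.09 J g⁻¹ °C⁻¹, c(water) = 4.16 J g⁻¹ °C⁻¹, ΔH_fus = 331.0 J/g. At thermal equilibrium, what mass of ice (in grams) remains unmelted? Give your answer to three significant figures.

Heat to warm all ice to 0 °C: 465.1×2.09×3.0 = 2916.2 J
Heat released by water cooling to 0 °C: 121.3×4.16×18.3 = 9234.3 J
9234.3 J < 2916.2 + 465.1×331.0 = 156864.3 J, so not all ice melts; final T = 0 °C.
Heat left for melting: 9234.3 − 2916.2 = 6318.1 J
Mass melted = 6318.1 / 331.0 = 19.09 g
Ice remaining = 465.1 − 19.09 = 446.01 g

m_ice remaining = 446 g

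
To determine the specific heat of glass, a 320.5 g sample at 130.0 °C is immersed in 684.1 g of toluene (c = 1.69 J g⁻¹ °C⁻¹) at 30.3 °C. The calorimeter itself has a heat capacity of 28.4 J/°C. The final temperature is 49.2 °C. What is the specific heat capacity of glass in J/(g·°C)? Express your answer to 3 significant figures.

q_gained = (684.1 × 1.69 + 28.4) × (49.2 − 30.3) = 22390 J
q_lost = 320.5 × c × (130.0 − 49.2) = 25896.4 c
Set equal: c = 22390 / 25896.4 = 0.865 J/(g·°C)

c = 0.865 J/(g·°C)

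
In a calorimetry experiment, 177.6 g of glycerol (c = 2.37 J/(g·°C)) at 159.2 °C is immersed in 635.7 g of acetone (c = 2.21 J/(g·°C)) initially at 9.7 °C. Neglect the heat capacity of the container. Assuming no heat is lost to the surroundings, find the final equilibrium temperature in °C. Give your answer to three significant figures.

Heat lost by glycerol = heat gained by acetone.
(177.6)(2.37)(159.2 − T) = (635.7)(2.21)(T − 9.7)
420.912 (159.2 − T) = 1404.897 (T − 9.7)
67009 − 420.912 T = 1404.897 T − 13628
80637 = 1825.809 T
T = 44.17 °C

T_f = 44.2 °C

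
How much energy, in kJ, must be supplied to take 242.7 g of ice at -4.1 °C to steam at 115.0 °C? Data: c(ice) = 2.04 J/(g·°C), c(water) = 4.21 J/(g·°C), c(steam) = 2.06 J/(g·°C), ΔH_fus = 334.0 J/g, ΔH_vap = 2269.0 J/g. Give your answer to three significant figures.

q = 743 kJ

q1 (heat ice -4.1→0.0 °C): 242.7 × 2.04 × 4.1 = 2030 J
q2 (melt at 0 °C): 242.7 × 334.0 = 81062 J
q3 (heat water 0.0→100.0 °C): 242.7 × 4.21 × 100.0 = 102177 J
q4 (vaporize at 100 °C): 242.7 × 2269.0 = 550686 J
q5 (heat steam 100.0→115.0 °C): 242.7 × 2.06 × 15.0 = 7499 J
Total: 2030 + 81062 + 102177 + 550686 + 7499 = 743454 J = 743 kJ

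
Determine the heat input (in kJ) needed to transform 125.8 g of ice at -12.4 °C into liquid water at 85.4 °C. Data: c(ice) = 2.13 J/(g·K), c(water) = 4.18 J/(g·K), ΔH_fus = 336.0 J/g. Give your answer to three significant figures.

q = 90.5 kJ

q1 (heat ice -12.4→0.0 °C): 125.8 × 2.13 × 12.4 = 3323 J
q2 (melt at 0 °C): 125.8 × 336.0 = 42269 J
q3 (heat water 0.0→85.4 °C): 125.8 × 4.18 × 85.4 = 44907 J
Total: 3323 + 42269 + 44907 = 90499 J = 90.5 kJ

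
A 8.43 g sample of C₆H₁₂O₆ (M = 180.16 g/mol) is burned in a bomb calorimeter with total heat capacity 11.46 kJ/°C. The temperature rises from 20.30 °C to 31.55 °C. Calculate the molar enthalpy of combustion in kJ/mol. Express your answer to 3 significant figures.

ΔT = 31.55 − 20.30 = 11.25 °C
q_cal = C_cal × ΔT = 11.46 × 11.25 = 128.925 kJ
n = 8.43 / 180.16 = 0.04679 mol
q_rxn = −q_cal = -128.925 kJ
ΔH = -128.925 / 0.04679 = -2755 kJ/mol

ΔH = -2760 kJ/mol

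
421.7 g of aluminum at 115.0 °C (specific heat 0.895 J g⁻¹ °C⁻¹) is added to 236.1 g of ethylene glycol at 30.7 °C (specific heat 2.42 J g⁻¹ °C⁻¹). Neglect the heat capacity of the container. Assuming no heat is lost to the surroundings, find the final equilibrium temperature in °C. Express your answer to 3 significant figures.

Heat lost by aluminum = heat gained by ethylene glycol.
(421.7)(0.895)(115.0 − T) = (236.1)(2.42)(T − 30.7)
377.4215 (115.0 − T) = 571.362 (T − 30.7)
43403 − 377.4215 T = 571.362 T − 17541
60944 = 948.7835 T
T = 64.23 °C

T_f = 64.2 °C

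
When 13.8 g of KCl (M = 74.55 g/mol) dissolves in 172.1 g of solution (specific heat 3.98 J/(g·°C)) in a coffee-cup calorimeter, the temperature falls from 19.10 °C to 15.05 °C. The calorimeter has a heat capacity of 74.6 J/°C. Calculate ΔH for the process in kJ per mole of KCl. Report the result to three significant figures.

ΔH = 16.6 kJ/mol

|ΔT| = |15.05 − 19.10| = 4.05 °C
|q_surr| = (172.1 × 3.98 + 74.6) × 4.05 = 759.558 × 4.05 = 3076 J
n(KCl) = 13.8 / 74.55 = 0.1851 mol
Temperature fell, so q_rxn = +|q_surr| = 3.076 kJ
ΔH = q_rxn / n = 16.62 kJ/mol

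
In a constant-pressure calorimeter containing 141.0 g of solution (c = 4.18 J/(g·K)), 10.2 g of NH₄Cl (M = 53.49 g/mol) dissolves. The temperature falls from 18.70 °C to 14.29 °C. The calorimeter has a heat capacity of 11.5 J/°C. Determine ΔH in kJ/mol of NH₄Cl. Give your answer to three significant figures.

ΔH = 13.9 kJ/mol

|ΔT| = |14.29 − 18.70| = 4.41 °C
|q_surr| = (141.0 × 4.18 + 11.5) × 4.41 = 600.88 × 4.41 = 2650 J
n(NH₄Cl) = 10.2 / 53.49 = 0.1907 mol
Temperature fell, so q_rxn = +|q_surr| = 2.650 kJ
ΔH = q_rxn / n = 13.90 kJ/mol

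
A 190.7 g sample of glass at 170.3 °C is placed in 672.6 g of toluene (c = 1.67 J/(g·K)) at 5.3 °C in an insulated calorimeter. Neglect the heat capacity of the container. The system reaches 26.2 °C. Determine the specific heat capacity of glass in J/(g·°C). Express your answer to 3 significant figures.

q_gained = (672.6 × 1.67) × (26.2 − 5.3) = 23480 J
q_lost = 190.7 × c × (170.3 − 26.2) = 27479.87 c
Set equal: c = 23480 / 27479.87 = 0.854 J/(g·°C)

c = 0.854 J/(g·°C)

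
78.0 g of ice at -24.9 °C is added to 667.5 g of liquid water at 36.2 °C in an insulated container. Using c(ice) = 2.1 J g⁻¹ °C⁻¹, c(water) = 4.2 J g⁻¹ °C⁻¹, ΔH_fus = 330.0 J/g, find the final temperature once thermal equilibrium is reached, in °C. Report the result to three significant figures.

Heat to bring ice to 0 °C and melt it: q₁ = 78.0×2.1×24.9 + 78.0×330.0 = 29819 J
Heat the water can supply cooling to 0 °C: 667.5×4.2×36.2 = 101487 J > q₁, so all ice melts.
Energy balance: 667.5×4.2×(36.2 − T) = 29819 + 78.0×4.2×(T − 0)
2803.5(36.2 − T) = 29819 + 327.6 T
101487 − 29819 = 3131.1 T
T = 71668 / 3131.1 = 22.89 °C

T_f = 22.9 °C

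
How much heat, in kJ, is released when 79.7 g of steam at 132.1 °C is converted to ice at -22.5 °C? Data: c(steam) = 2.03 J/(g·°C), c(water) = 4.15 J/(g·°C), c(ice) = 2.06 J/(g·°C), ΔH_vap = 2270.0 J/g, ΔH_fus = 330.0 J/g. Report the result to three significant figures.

q1 (cool steam 132.1→100 °C): 79.7 × 2.03 × 32.1 = 5193 J
q2 (condense at 100 °C): 79.7 × 2270.0 = 180919 J
q3 (cool water 100→0 °C): 79.7 × 4.15 × 100.0 = 33076 J
q4 (freeze at 0 °C): 79.7 × 330.0 = 26301 J
q5 (cool ice 0→-22.5 °C): 79.7 × 2.06 × 22.5 = 3694 J
Total: 5193 + 180919 + 33076 + 26301 + 3694 = 249183 J = 249 kJ

q = 249 kJ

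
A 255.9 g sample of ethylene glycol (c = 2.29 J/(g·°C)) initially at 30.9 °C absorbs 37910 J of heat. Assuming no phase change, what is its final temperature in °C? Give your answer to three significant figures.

ΔT = q / (m c) = 37910 / (255.9 × 2.29) = 64.69 °C
T_f = 30.9 + 64.69 = 95.59 °C

T_f = 95.6 °C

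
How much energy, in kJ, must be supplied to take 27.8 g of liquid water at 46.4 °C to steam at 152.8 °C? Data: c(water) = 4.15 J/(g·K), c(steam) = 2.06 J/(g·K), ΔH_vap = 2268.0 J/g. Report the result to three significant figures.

q1 (heat water 46.4→100.0 °C): 27.8 × 4.15 × 53.6 = 6184 J
q2 (vaporize at 100 °C): 27.8 × 2268.0 = 63050 J
q3 (heat steam 100.0→152.8 °C): 27.8 × 2.06 × 52.8 = 3024 J
Total: 6184 + 63050 + 3024 = 72258 J = 72.3 kJ

q = 72.3 kJ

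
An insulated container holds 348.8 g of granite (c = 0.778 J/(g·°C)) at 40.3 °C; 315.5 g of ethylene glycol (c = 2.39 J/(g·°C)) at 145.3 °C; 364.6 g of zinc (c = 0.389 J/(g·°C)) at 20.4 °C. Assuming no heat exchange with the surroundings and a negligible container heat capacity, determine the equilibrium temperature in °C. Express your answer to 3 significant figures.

T_f = 106 °C

Σ mᵢcᵢ(T − Tᵢ) = 0  ⇒  T = Σ mᵢcᵢTᵢ / Σ mᵢcᵢ
Σ mᵢcᵢ = 348.8×0.778 + 315.5×2.39 + 364.6×0.389 = 1167.2408
Σ mᵢcᵢTᵢ = 271.3664×40.3 + 754.045×145.3 + 141.8294×20.4 = 123390
T = 123390 / 1167.2408 = 105.7 °C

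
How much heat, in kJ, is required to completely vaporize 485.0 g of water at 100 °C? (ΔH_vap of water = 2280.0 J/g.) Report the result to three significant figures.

q = m × ΔH_vap = 485.0 × 2280.0 = 1106000 J = 1110 kJ

q = 1110 kJ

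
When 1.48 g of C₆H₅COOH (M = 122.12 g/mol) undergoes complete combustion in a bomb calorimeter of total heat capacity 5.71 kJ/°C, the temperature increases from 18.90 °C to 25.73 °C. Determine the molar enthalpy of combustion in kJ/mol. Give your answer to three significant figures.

ΔH = -3220 kJ/mol

ΔT = 25.73 − 18.90 = 6.83 °C
q_cal = C_cal × ΔT = 5.71 × 6.83 = 38.9993 kJ
n = 1.48 / 122.12 = 0.01212 mol
q_rxn = −q_cal = -38.9993 kJ
ΔH = -38.9993 / 0.01212 = -3218 kJ/mol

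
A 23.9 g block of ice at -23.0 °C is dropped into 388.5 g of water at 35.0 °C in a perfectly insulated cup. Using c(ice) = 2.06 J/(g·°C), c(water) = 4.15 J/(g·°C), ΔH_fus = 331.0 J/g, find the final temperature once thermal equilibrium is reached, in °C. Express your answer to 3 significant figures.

T_f = 27.7 °C

Heat to bring ice to 0 °C and melt it: q₁ = 23.9×2.06×23.0 + 23.9×331.0 = 9043.3 J
Heat the water can supply cooling to 0 °C: 388.5×4.15×35.0 = 56429.6 J > q₁, so all ice melts.
Energy balance: 388.5×4.15×(35.0 − T) = 9043.3 + 23.9×4.15×(T − 0)
1612.275(35.0 − T) = 9043.3 + 99.185 T
56429.6 − 9043.3 = 1711.460 T
T = 47386.3 / 1711.460 = 27.69 °C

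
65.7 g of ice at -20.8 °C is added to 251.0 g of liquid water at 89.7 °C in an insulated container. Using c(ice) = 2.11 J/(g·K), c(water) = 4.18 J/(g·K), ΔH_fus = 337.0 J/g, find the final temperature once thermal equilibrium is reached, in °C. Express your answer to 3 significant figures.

T_f = 52.2 °C

Heat to bring ice to 0 °C and melt it: q₁ = 65.7×2.11×20.8 + 65.7×337.0 = 25024 J
Heat the water can supply cooling to 0 °C: 251.0×4.18×89.7 = 94111.4 J > q₁, so all ice melts.
Energy balance: 251.0×4.18×(89.7 − T) = 25024 + 65.7×4.18×(T − 0)
1049.18(89.7 − T) = 25024 + 274.626 T
94111.4 − 25024 = 1323.806 T
T = 69087.4 / 1323.806 = 52.19 °C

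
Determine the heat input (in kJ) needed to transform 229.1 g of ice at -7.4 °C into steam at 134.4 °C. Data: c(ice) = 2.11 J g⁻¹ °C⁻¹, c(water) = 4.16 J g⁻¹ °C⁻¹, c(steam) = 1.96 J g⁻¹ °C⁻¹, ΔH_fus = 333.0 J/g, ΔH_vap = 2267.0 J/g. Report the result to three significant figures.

q = 710 kJ

q1 (heat ice -7.4→0.0 °C): 229.1 × 2.11 × 7.4 = 3577 J
q2 (melt at 0 °C): 229.1 × 333.0 = 76290 J
q3 (heat water 0.0→100.0 °C): 229.1 × 4.16 × 100.0 = 95306 J
q4 (vaporize at 100 °C): 229.1 × 2267.0 = 519370 J
q5 (heat steam 100.0→134.4 °C): 229.1 × 1.96 × 34.4 = 15447 J
Total: 3577 + 76290 + 95306 + 519370 + 15447 = 709990 J = 710 kJ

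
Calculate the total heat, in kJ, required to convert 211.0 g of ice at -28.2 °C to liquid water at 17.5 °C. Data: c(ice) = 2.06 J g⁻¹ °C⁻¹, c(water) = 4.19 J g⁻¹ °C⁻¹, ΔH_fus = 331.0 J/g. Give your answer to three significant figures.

q = 97.6 kJ

q1 (heat ice -28.2→0.0 °C): 211.0 × 2.06 × 28.2 = 12257 J
q2 (melt at 0 °C): 211.0 × 331.0 = 69841 J
q3 (heat water 0.0→17.5 °C): 211.0 × 4.19 × 17.5 = 15472 J
Total: 12257 + 69841 + 15472 = 97570 J = 97.6 kJ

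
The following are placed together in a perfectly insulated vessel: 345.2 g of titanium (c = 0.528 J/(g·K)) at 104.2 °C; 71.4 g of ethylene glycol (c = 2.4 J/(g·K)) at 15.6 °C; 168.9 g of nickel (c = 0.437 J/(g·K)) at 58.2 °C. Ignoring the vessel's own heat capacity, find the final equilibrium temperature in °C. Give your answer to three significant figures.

Σ mᵢcᵢ(T − Tᵢ) = 0  ⇒  T = Σ mᵢcᵢTᵢ / Σ mᵢcᵢ
Σ mᵢcᵢ = 345.2×0.528 + 71.4×2.4 + 168.9×0.437 = 427.4349
Σ mᵢcᵢTᵢ = 182.2656×104.2 + 171.36×15.6 + 73.8093×58.2 = 25961
T = 25961 / 427.4349 = 60.74 °C

T_f = 60.7 °C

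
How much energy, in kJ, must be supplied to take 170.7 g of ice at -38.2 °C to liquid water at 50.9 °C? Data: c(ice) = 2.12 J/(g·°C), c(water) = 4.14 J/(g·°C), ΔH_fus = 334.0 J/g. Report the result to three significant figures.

q1 (heat ice -38.2→0.0 °C): 170.7 × 2.12 × 38.2 = 13824 J
q2 (melt at 0 °C): 170.7 × 334.0 = 57014 J
q3 (heat water 0.0→50.9 °C): 170.7 × 4.14 × 50.9 = 35971 J
Total: 13824 + 57014 + 35971 = 106809 J = 107 kJ

q = 107 kJ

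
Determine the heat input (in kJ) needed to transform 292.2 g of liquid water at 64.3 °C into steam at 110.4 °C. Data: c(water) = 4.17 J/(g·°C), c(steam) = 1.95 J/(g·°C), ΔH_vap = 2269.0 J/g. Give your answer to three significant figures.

q = 712 kJ

q1 (heat water 64.3→100.0 °C): 292.2 × 4.17 × 35.7 = 43500 J
q2 (vaporize at 100 °C): 292.2 × 2269.0 = 663002 J
q3 (heat steam 100.0→110.4 °C): 292.2 × 1.95 × 10.4 = 5926 J
Total: 43500 + 663002 + 5926 = 712428 J = 712 kJ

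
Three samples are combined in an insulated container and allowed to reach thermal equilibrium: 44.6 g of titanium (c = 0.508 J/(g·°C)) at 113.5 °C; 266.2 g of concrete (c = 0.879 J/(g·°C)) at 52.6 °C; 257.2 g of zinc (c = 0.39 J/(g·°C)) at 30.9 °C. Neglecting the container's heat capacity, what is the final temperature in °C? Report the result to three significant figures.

T_f = 50.4 °C

Σ mᵢcᵢ(T − Tᵢ) = 0  ⇒  T = Σ mᵢcᵢTᵢ / Σ mᵢcᵢ
Σ mᵢcᵢ = 44.6×0.508 + 266.2×0.879 + 257.2×0.39 = 356.9546
Σ mᵢcᵢTᵢ = 22.6568×113.5 + 233.9898×52.6 + 100.308×30.9 = 17979
T = 17979 / 356.9546 = 50.37 °C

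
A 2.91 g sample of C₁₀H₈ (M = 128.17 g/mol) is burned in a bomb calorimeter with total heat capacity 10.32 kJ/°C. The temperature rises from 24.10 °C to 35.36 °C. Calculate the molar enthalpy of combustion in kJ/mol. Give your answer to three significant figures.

ΔT = 35.36 − 24.10 = 11.26 °C
q_cal = C_cal × ΔT = 10.32 × 11.26 = 116.2032 kJ
n = 2.91 / 128.17 = 0.02270 mol
q_rxn = −q_cal = -116.2032 kJ
ΔH = -116.2032 / 0.02270 = -5119 kJ/mol

ΔH = -5120 kJ/mol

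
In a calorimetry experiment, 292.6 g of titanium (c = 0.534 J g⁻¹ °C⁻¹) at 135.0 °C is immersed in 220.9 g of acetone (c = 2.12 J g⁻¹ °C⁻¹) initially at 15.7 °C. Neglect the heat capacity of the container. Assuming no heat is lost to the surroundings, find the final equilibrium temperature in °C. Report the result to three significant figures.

Heat lost by titanium = heat gained by acetone.
(292.6)(0.534)(135.0 − T) = (220.9)(2.12)(T − 15.7)
156.2484 (135.0 − T) = 468.308 (T − 15.7)
21094 − 156.2484 T = 468.308 T − 7352.4
28446.4 = 624.5564 T
T = 45.547 °C

T_f = 45.5 °C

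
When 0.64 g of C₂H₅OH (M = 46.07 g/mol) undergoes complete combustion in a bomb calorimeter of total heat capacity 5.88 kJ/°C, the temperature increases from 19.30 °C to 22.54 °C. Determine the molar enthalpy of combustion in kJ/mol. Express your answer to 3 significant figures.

ΔT = 22.54 − 19.30 = 3.24 °C
q_cal = C_cal × ΔT = 5.88 × 3.24 = 19.0512 kJ
n = 0.64 / 46.07 = 0.01389 mol
q_rxn = −q_cal = -19.0512 kJ
ΔH = -19.0512 / 0.01389 = -1372 kJ/mol

ΔH = -1370 kJ/mol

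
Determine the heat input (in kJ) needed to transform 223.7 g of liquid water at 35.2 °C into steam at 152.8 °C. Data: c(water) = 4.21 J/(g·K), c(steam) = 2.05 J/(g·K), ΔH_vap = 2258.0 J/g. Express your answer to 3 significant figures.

q1 (heat water 35.2→100.0 °C): 223.7 × 4.21 × 64.8 = 61027 J
q2 (vaporize at 100 °C): 223.7 × 2258.0 = 505115 J
q3 (heat steam 100.0→152.8 °C): 223.7 × 2.05 × 52.8 = 24213 J
Total: 61027 + 505115 + 24213 = 590355 J = 590 kJ

q = 590 kJ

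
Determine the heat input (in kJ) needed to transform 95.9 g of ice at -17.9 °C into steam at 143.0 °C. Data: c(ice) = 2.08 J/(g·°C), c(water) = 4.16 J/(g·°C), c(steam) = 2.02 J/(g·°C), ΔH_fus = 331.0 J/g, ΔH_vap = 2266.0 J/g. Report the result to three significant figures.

q = 301 kJ

q1 (heat ice -17.9→0.0 °C): 95.9 × 2.08 × 17.9 = 3571 J
q2 (melt at 0 °C): 95.9 × 331.0 = 31743 J
q3 (heat water 0.0→100.0 °C): 95.9 × 4.16 × 100.0 = 39894 J
q4 (vaporize at 100 °C): 95.9 × 2266.0 = 217309 J
q5 (heat steam 100.0→143.0 °C): 95.9 × 2.02 × 43.0 = 8330 J
Total: 3571 + 31743 + 39894 + 217309 + 8330 = 300847 J = 301 kJ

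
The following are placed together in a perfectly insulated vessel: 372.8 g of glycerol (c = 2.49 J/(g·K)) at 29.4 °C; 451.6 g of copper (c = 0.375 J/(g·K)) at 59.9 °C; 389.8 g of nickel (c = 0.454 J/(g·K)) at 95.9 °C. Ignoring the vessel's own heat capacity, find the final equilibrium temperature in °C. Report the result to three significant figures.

T_f = 42.7 °C

Σ mᵢcᵢ(T − Tᵢ) = 0  ⇒  T = Σ mᵢcᵢTᵢ / Σ mᵢcᵢ
Σ mᵢcᵢ = 372.8×2.49 + 451.6×0.375 + 389.8×0.454 = 1274.5912
Σ mᵢcᵢTᵢ = 928.272×29.4 + 169.35×59.9 + 176.9692×95.9 = 54407
T = 54407 / 1274.5912 = 42.69 °C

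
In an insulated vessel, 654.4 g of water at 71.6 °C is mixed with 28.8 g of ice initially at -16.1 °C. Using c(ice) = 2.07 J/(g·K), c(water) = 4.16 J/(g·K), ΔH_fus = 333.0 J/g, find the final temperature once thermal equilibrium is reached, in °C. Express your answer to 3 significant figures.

T_f = 64.9 °C

Heat to bring ice to 0 °C and melt it: q₁ = 28.8×2.07×16.1 + 28.8×333.0 = 10550 J
Heat the water can supply cooling to 0 °C: 654.4×4.16×71.6 = 194917 J > q₁, so all ice melts.
Energy balance: 654.4×4.16×(71.6 − T) = 10550 + 28.8×4.16×(T − 0)
2722.304(71.6 − T) = 10550 + 119.808 T
194917 − 10550 = 2842.112 T
T = 184367 / 2842.112 = 64.87 °C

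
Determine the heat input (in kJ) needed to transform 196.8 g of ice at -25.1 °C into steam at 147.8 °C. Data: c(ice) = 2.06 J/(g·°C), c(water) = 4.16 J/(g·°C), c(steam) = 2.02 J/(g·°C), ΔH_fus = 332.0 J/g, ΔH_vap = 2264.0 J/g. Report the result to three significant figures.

q = 622 kJ

q1 (heat ice -25.1→0.0 °C): 196.8 × 2.06 × 25.1 = 10176 J
q2 (melt at 0 °C): 196.8 × 332.0 = 65338 J
q3 (heat water 0.0→100.0 °C): 196.8 × 4.16 × 100.0 = 81869 J
q4 (vaporize at 100 °C): 196.8 × 2264.0 = 445555 J
q5 (heat steam 100.0→147.8 °C): 196.8 × 2.02 × 47.8 = 19002 J
Total: 10176 + 65338 + 81869 + 445555 + 19002 = 621940 J = 622 kJ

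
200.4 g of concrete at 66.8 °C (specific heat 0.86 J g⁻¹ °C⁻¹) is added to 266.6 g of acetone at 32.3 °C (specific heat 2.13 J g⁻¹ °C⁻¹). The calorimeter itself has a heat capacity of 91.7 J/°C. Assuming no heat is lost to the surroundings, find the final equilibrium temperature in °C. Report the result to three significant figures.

T_f = 39.4 °C

Heat lost by concrete = heat gained by acetone + calorimeter.
(200.4)(0.86)(66.8 − T) = [(266.6)(2.13) + 91.7](T − 32.3)
172.344 (66.8 − T) = 659.558 (T − 32.3)
11513 − 172.344 T = 659.558 T − 21304
32817 = 831.902 T
T = 39.448 °C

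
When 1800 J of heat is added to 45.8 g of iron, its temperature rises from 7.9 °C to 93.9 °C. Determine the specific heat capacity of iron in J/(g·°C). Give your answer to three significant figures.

c = 0.457 J/(g·°C)

c = q / (m ΔT) = 1800 / (45.8 × 86.0)
c = 1800 / 3938.8 = 0.457 J/(g·°C)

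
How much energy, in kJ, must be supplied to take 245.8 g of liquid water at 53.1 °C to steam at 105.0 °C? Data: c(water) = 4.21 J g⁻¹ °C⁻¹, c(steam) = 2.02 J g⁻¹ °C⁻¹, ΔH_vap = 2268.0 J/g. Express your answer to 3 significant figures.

q = 608 kJ

q1 (heat water 53.1→100.0 °C): 245.8 × 4.21 × 46.9 = 48533 J
q2 (vaporize at 100 °C): 245.8 × 2268.0 = 557474 J
q3 (heat steam 100.0→105.0 °C): 245.8 × 2.02 × 5.0 = 2483 J
Total: 48533 + 557474 + 2483 = 608490 J = 608 kJ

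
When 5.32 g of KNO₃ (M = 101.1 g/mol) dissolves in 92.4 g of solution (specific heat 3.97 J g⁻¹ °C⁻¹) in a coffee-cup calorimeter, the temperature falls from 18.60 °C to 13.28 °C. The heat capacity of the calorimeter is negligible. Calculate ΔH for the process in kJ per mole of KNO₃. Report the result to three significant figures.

|ΔT| = |13.28 − 18.60| = 5.32 °C
|q_surr| = (92.4 × 3.97) × 5.32 = 366.828 × 5.32 = 1952 J
n(KNO₃) = 5.32 / 101.1 = 0.05262 mol
Temperature fell, so q_rxn = +|q_surr| = 1.952 kJ
ΔH = q_rxn / n = 37.10 kJ/mol

ΔH = 37.1 kJ/mol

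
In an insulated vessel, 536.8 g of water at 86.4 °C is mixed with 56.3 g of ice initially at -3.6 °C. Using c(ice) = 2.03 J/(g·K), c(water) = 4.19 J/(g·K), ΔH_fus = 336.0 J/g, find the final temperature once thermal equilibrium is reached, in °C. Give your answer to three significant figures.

T_f = 70.4 °C

Heat to bring ice to 0 °C and melt it: q₁ = 56.3×2.03×3.6 + 56.3×336.0 = 19328 J
Heat the water can supply cooling to 0 °C: 536.8×4.19×86.4 = 194330 J > q₁, so all ice melts.
Energy balance: 536.8×4.19×(86.4 − T) = 19328 + 56.3×4.19×(T − 0)
2249.192(86.4 − T) = 19328 + 235.897 T
194330 − 19328 = 2485.089 T
T = 175002 / 2485.089 = 70.42 °C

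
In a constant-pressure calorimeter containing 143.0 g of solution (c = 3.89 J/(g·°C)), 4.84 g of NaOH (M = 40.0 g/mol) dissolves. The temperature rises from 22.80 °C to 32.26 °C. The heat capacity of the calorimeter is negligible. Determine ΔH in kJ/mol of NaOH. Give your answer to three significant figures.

|ΔT| = |32.26 − 22.80| = 9.46 °C
|q_surr| = (143.0 × 3.89) × 9.46 = 556.27 × 9.46 = 5262 J
n(NaOH) = 4.84 / 40.0 = 0.1210 mol
Temperature rose, so q_rxn = −|q_surr| = -5.262 kJ
ΔH = q_rxn / n = -43.49 kJ/mol

ΔH = -43.5 kJ/mol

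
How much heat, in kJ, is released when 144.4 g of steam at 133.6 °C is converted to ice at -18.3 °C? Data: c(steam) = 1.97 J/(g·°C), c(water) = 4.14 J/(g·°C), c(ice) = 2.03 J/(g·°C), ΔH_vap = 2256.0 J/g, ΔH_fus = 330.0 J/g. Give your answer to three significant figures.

q1 (cool steam 133.6→100 °C): 144.4 × 1.97 × 33.6 = 9558 J
q2 (condense at 100 °C): 144.4 × 2256.0 = 325766 J
q3 (cool water 100→0 °C): 144.4 × 4.14 × 100.0 = 59782 J
q4 (freeze at 0 °C): 144.4 × 330.0 = 47652 J
q5 (cool ice 0→-18.3 °C): 144.4 × 2.03 × 18.3 = 5364 J
Total: 9558 + 325766 + 59782 + 47652 + 5364 = 448122 J = 448 kJ

q = 448 kJ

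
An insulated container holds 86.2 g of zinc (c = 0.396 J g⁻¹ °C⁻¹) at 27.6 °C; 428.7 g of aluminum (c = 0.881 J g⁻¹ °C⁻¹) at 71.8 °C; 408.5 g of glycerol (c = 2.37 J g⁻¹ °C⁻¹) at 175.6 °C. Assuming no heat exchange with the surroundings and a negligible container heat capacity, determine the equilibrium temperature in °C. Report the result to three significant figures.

Σ mᵢcᵢ(T − Tᵢ) = 0  ⇒  T = Σ mᵢcᵢTᵢ / Σ mᵢcᵢ
Σ mᵢcᵢ = 86.2×0.396 + 428.7×0.881 + 408.5×2.37 = 1379.9649
Σ mᵢcᵢTᵢ = 34.1352×27.6 + 377.6847×71.8 + 968.145×175.6 = 198070
T = 198070 / 1379.9649 = 143.5 °C

T_f = 144 °C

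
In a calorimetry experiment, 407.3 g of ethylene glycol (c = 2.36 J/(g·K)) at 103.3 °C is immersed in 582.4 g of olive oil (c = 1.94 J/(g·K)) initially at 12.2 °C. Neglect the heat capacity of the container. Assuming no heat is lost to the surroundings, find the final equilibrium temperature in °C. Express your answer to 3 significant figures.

Heat lost by ethylene glycol = heat gained by olive oil.
(407.3)(2.36)(103.3 − T) = (582.4)(1.94)(T − 12.2)
961.228 (103.3 − T) = 1129.856 (T − 12.2)
99295 − 961.228 T = 1129.856 T − 13784
113079 = 2091.084 T
T = 54.08 °C

T_f = 54.1 °C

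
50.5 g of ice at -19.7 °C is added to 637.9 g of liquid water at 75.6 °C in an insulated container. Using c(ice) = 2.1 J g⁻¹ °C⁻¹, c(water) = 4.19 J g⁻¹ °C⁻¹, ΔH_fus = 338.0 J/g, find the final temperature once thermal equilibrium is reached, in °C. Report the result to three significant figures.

T_f = 63.4 °C

Heat to bring ice to 0 °C and melt it: q₁ = 50.5×2.1×19.7 + 50.5×338.0 = 19158 J
Heat the water can supply cooling to 0 °C: 637.9×4.19×75.6 = 202064 J > q₁, so all ice melts.
Energy balance: 637.9×4.19×(75.6 − T) = 19158 + 50.5×4.19×(T − 0)
2672.801(75.6 − T) = 19158 + 211.595 T
202064 − 19158 = 2884.396 T
T = 182906 / 2884.396 = 63.41 °C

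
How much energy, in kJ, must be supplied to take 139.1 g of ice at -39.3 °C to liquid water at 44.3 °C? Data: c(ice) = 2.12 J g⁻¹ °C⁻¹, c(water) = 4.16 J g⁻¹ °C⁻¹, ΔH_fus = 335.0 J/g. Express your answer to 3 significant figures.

q = 83.8 kJ

q1 (heat ice -39.3→0.0 °C): 139.1 × 2.12 × 39.3 = 11589 J
q2 (melt at 0 °C): 139.1 × 335.0 = 46599 J
q3 (heat water 0.0→44.3 °C): 139.1 × 4.16 × 44.3 = 25634 J
Total: 11589 + 46599 + 25634 = 83822 J = 83.8 kJ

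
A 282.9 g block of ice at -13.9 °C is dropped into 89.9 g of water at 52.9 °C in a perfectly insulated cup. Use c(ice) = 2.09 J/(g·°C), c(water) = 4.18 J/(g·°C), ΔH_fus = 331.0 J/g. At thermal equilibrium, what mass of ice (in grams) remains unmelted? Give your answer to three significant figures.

m_ice remaining = 248 g

Heat to warm all ice to 0 °C: 282.9×2.09×13.9 = 8218.5 J
Heat released by water cooling to 0 °C: 89.9×4.18×52.9 = 19879 J
19879 J < 8218.5 + 282.9×331.0 = 101858.4 J, so not all ice melts; final T = 0 °C.
Heat left for melting: 19879 − 8218.5 = 11660.5 J
Mass melted = 11660.5 / 331.0 = 35.23 g
Ice remaining = 282.9 − 35.23 = 247.67 g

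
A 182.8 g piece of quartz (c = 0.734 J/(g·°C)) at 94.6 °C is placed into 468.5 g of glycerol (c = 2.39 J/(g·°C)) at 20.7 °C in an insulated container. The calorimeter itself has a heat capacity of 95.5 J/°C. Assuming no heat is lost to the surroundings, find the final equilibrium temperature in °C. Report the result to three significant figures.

Heat lost by quartz = heat gained by glycerol + calorimeter.
(182.8)(0.734)(94.6 − T) = [(468.5)(2.39) + 95.5](T − 20.7)
134.1752 (94.6 − T) = 1215.215 (T − 20.7)
12693 − 134.1752 T = 1215.215 T − 25155
37848 = 1349.3902 T
T = 28.048 °C

T_f = 28.0 °C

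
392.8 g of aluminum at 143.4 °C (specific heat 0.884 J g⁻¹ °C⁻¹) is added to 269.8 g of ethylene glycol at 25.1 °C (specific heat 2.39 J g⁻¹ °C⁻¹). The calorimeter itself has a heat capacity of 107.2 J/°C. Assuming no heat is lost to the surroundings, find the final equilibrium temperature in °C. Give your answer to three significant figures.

Heat lost by aluminum = heat gained by ethylene glycol + calorimeter.
(392.8)(0.884)(143.4 − T) = [(269.8)(2.39) + 107.2](T − 25.1)
347.2352 (143.4 − T) = 752.022 (T − 25.1)
49794 − 347.2352 T = 752.022 T − 18876
68670 = 1099.2572 T
T = 62.47 °C

T_f = 62.5 °C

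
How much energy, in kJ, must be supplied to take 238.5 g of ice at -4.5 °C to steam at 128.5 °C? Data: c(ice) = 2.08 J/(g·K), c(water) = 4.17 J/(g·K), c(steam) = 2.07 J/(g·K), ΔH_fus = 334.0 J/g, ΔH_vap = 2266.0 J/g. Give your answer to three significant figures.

q = 736 kJ

q1 (heat ice -4.5→0.0 °C): 238.5 × 2.08 × 4.5 = 2232 J
q2 (melt at 0 °C): 238.5 × 334.0 = 79659 J
q3 (heat water 0.0→100.0 °C): 238.5 × 4.17 × 100.0 = 99455 J
q4 (vaporize at 100 °C): 238.5 × 2266.0 = 540441 J
q5 (heat steam 100.0→128.5 °C): 238.5 × 2.07 × 28.5 = 14070 J
Total: 2232 + 79659 + 99455 + 540441 + 14070 = 735857 J = 736 kJ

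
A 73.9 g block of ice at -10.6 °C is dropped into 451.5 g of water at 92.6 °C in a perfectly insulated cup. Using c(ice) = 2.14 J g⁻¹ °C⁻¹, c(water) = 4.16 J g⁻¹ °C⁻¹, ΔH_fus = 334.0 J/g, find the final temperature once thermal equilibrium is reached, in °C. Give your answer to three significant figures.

Heat to bring ice to 0 °C and melt it: q₁ = 73.9×2.14×10.6 + 73.9×334.0 = 26359 J
Heat the water can supply cooling to 0 °C: 451.5×4.16×92.6 = 173925 J > q₁, so all ice melts.
Energy balance: 451.5×4.16×(92.6 − T) = 26359 + 73.9×4.16×(T − 0)
1878.24(92.6 − T) = 26359 + 307.424 T
173925 − 26359 = 2185.664 T
T = 147566 / 2185.664 = 67.52 °C

T_f = 67.5 °C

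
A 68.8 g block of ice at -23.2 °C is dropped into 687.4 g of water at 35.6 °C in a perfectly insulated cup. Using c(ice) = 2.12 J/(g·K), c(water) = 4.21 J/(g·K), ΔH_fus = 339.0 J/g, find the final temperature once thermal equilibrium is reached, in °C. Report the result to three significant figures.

T_f = 24.0 °C

Heat to bring ice to 0 °C and melt it: q₁ = 68.8×2.12×23.2 + 68.8×339.0 = 26707 J
Heat the water can supply cooling to 0 °C: 687.4×4.21×35.6 = 103025 J > q₁, so all ice melts.
Energy balance: 687.4×4.21×(35.6 − T) = 26707 + 68.8×4.21×(T − 0)
2893.954(35.6 − T) = 26707 + 289.648 T
103025 − 26707 = 3183.602 T
T = 76318 / 3183.602 = 23.97 °C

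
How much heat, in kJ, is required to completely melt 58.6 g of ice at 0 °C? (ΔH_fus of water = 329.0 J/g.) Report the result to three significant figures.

q = m × ΔH_fus = 58.6 × 329.0 = 19280 J = 19.3 kJ

q = 19.3 kJ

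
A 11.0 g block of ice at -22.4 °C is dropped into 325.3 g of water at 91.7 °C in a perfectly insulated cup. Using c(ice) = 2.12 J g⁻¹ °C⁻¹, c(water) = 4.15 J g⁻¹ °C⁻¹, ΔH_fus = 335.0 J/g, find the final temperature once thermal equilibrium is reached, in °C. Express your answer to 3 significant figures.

Heat to bring ice to 0 °C and melt it: q₁ = 11.0×2.12×22.4 + 11.0×335.0 = 4207.4 J
Heat the water can supply cooling to 0 °C: 325.3×4.15×91.7 = 123795 J > q₁, so all ice melts.
Energy balance: 325.3×4.15×(91.7 − T) = 4207.4 + 11.0×4.15×(T − 0)
1349.995(91.7 − T) = 4207.4 + 45.65 T
123795 − 4207.4 = 1395.645 T
T = 119587.6 / 1395.645 = 85.69 °C

T_f = 85.7 °C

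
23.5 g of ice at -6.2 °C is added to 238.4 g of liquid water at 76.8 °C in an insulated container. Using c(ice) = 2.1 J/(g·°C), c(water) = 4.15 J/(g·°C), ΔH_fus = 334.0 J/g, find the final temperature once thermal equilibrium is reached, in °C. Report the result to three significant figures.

T_f = 62.4 °C

Heat to bring ice to 0 °C and melt it: q₁ = 23.5×2.1×6.2 + 23.5×334.0 = 8155.0 J
Heat the water can supply cooling to 0 °C: 238.4×4.15×76.8 = 75982.8 J > q₁, so all ice melts.
Energy balance: 238.4×4.15×(76.8 − T) = 8155.0 + 23.5×4.15×(T − 0)
989.36(76.8 − T) = 8155.0 + 97.525 T
75982.8 − 8155.0 = 1086.885 T
T = 67827.8 / 1086.885 = 62.41 °C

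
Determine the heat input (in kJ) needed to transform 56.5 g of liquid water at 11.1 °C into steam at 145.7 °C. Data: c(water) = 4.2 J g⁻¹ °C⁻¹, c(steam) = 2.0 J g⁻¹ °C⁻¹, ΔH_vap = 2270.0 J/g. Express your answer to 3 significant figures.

q1 (heat water 11.1→100.0 °C): 56.5 × 4.2 × 88.9 = 21096 J
q2 (vaporize at 100 °C): 56.5 × 2270.0 = 128255 J
q3 (heat steam 100.0→145.7 °C): 56.5 × 2.0 × 45.7 = 5164 J
Total: 21096 + 128255 + 5164 = 154515 J = 155 kJ

q = 155 kJ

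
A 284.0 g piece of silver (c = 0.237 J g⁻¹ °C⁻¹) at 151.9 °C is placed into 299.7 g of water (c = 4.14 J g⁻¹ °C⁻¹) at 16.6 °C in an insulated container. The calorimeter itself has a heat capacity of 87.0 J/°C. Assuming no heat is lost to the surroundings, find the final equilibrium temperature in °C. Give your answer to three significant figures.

T_f = 23.1 °C

Heat lost by silver = heat gained by water + calorimeter.
(284.0)(0.237)(151.9 − T) = [(299.7)(4.14) + 87.0](T − 16.6)
67.308 (151.9 − T) = 1327.758 (T − 16.6)
10224 − 67.308 T = 1327.758 T − 22041
32265 = 1395.066 T
T = 23.13 °C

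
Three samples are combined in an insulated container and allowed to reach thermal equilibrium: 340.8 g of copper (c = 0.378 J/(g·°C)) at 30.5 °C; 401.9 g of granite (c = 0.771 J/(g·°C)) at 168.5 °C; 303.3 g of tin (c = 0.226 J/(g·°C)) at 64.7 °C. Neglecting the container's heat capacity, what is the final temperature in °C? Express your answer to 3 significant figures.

Σ mᵢcᵢ(T − Tᵢ) = 0  ⇒  T = Σ mᵢcᵢTᵢ / Σ mᵢcᵢ
Σ mᵢcᵢ = 340.8×0.378 + 401.9×0.771 + 303.3×0.226 = 507.2331
Σ mᵢcᵢTᵢ = 128.8224×30.5 + 309.8649×168.5 + 68.5458×64.7 = 60576
T = 60576 / 507.2331 = 119.4 °C

T_f = 119 °C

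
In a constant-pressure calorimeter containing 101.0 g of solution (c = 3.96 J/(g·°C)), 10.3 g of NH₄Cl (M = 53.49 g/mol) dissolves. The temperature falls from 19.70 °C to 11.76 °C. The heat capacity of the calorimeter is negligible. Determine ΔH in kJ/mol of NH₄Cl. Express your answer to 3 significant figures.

ΔH = 16.5 kJ/mol

|ΔT| = |11.76 − 19.70| = 7.94 °C
|q_surr| = (101.0 × 3.96) × 7.94 = 399.96 × 7.94 = 3176 J
n(NH₄Cl) = 10.3 / 53.49 = 0.1926 mol
Temperature fell, so q_rxn = +|q_surr| = 3.176 kJ
ΔH = q_rxn / n = 16.49 kJ/mol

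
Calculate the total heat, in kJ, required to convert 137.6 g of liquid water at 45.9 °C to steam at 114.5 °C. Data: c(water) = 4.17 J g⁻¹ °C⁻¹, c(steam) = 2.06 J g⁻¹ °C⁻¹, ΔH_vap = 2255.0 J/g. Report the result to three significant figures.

q = 345 kJ

q1 (heat water 45.9→100.0 °C): 137.6 × 4.17 × 54.1 = 31042 J
q2 (vaporize at 100 °C): 137.6 × 2255.0 = 310288 J
q3 (heat steam 100.0→114.5 °C): 137.6 × 2.06 × 14.5 = 4110 J
Total: 31042 + 310288 + 4110 = 345440 J = 345 kJ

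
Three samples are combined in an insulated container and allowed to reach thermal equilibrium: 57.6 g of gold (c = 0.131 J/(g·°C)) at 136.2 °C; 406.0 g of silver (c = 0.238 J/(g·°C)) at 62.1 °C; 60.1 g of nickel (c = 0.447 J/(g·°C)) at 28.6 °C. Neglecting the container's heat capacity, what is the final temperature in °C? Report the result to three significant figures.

Σ mᵢcᵢ(T − Tᵢ) = 0  ⇒  T = Σ mᵢcᵢTᵢ / Σ mᵢcᵢ
Σ mᵢcᵢ = 57.6×0.131 + 406.0×0.238 + 60.1×0.447 = 131.0383
Σ mᵢcᵢTᵢ = 7.5456×136.2 + 96.628×62.1 + 26.8647×28.6 = 7796.6
T = 7796.6 / 131.0383 = 59.50 °C

T_f = 59.5 °C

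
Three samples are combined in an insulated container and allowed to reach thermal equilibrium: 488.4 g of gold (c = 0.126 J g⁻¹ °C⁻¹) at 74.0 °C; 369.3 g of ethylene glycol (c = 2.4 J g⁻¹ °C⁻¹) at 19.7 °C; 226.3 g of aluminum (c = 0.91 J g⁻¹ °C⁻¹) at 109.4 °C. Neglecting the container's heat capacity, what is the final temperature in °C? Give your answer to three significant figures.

T_f = 38.6 °C

Σ mᵢcᵢ(T − Tᵢ) = 0  ⇒  T = Σ mᵢcᵢTᵢ / Σ mᵢcᵢ
Σ mᵢcᵢ = 488.4×0.126 + 369.3×2.4 + 226.3×0.91 = 1153.7914
Σ mᵢcᵢTᵢ = 61.5384×74.0 + 886.32×19.7 + 205.933×109.4 = 44543
T = 44543 / 1153.7914 = 38.61 °C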